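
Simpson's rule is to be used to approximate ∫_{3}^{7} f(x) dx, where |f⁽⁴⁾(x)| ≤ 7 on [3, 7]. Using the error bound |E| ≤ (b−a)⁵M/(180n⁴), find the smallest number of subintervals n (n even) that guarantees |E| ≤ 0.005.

10

Need 7168/(180n⁴) ≤ 0.005.
n⁴ ≥ 7168/(180·0.005) = 7964.44 ⇒ n ≥ 9.4469, so the smallest even n is 10. (n must be even for Simpson's rule.)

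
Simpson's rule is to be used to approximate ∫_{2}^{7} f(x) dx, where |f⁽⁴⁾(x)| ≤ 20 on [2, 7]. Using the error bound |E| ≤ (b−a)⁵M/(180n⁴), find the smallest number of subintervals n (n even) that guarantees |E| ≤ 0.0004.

Need 62500/(180n⁴) ≤ 0.0004.
n⁴ ≥ 62500/(180·0.0004) = 868056 ⇒ n ≥ 30.5237, so the smallest even n is 32. (n must be even for Simpson's rule.)

32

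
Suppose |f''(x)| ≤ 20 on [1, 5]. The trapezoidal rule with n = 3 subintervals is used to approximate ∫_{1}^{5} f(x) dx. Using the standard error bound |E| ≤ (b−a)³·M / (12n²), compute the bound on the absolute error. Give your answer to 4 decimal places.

|E| ≤ (4)³·20 / (12·3²) = 1280/108 = 11.8519.

11.8519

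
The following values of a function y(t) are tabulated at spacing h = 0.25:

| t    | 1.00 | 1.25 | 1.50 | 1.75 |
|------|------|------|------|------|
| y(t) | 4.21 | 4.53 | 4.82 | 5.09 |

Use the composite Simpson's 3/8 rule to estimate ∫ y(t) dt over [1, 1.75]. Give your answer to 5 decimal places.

h = 0.25, n = 3.
(3h/8)·[y₀ + 3y₁ + 3y₂ + y₃] = 0.09375·(37.35) = 3.50156.

3.50156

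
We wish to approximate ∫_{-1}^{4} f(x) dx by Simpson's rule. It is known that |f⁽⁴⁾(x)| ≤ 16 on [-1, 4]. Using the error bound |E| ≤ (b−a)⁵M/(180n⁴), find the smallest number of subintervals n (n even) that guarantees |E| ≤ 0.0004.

Need 50000/(180n⁴) ≤ 0.0004.
n⁴ ≥ 50000/(180·0.0004) = 694444 ⇒ n ≥ 28.8675, so the smallest even n is 30. (n must be even for Simpson's rule.)

30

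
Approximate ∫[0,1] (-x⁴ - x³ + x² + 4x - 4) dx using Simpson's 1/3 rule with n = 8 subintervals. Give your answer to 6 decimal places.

h = (1 − 0)/8 = 0.125.
Nodes x₀,…,x₈ = 0, 0.125, 0.25, 0.375, 0.5, 0.625, 0.75, 0.875, 1.
f(x) = -x⁴ - x³ + x² + 4x - 4: f₀=-4, f₁=-3.486572265625, f₂=-2.95703125, f₃=-2.431884765625, f₄=-1.9375, f₅=-1.506103515625, f₆=-1.17578125, f₇=-0.990478515625, f₈=-1.
(h/3)·[f₀ + 4f₁ + 2f₂ + 4f₃ + 2f₄ + 4f₅ + 2f₆ + 4f₇ + f₈] = 0.041667·(-50.80078125) = -2.116699.

-2.116699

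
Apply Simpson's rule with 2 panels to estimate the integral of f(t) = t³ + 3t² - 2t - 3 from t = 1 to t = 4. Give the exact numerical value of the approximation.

h = (4 − 1)/2 = 1.5.
Nodes t₀,…,t₂ = 1, 2.5, 4.
f(t) = t³ + 3t² - 2t - 3: f₀=-1, f₁=26.375, f₂=101.
(h/3)·[f₀ + 4f₁ + f₂] = 0.5·(205.5) = 102.75.

102.75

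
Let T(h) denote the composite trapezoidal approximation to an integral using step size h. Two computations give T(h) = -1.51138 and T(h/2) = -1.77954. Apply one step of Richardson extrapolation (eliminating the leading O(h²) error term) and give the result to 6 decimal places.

-1.868927

R = (4·T(h/2) − T(h)) / 3 = (4·(-1.77954) − (-1.51138))/3 = (-5.60678)/3 = -1.868927.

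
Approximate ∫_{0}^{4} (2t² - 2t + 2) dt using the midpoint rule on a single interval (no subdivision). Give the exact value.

M = (b−a)·f(2) = 4·(6) = 24.

24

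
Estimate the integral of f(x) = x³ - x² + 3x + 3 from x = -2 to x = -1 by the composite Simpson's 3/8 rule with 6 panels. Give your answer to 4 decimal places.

-7.5833

h = (-1 − (-2))/6 = 0.166667.
Nodes x₀,…,x₆ = -2, -1.833333, -1.666667, -1.5, -1.333333, -1.166667, -1.
f(x) = x³ - x² + 3x + 3: f₀=-15, f₁=-12.023148, f₂=-9.407407, f₃=-7.125, f₄=-5.148148, f₅=-3.449074, f₆=-2.
(3h/8)·[f₀ + 3f₁ + 3f₂ + 2f₃ + 3f₄ + 3f₅ + f₆] = 0.0625·(-121.333333) = -7.5833.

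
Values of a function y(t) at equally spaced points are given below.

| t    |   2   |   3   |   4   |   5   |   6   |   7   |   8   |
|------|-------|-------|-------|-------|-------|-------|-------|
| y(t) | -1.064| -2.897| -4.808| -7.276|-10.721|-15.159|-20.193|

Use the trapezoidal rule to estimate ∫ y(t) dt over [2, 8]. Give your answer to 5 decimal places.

-51.48950

h = 1, n = 6.
(h/2)·[y₀ + 2y₁ + 2y₂ + 2y₃ + 2y₄ + 2y₅ + y₆] = 0.5·(-102.979) = -51.48950.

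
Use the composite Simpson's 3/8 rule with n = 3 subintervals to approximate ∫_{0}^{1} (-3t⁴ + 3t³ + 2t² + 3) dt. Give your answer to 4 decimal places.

h = (1 − 0)/3 = 0.333333.
Nodes t₀,…,t₃ = 0, 0.333333, 0.666667, 1.
f(t) = -3t⁴ + 3t³ + 2t² + 3: f₀=3, f₁=3.296296, f₂=4.185185, f₃=5.
(3h/8)·[f₀ + 3f₁ + 3f₂ + f₃] = 0.125·(30.444444) = 3.8056.

3.8056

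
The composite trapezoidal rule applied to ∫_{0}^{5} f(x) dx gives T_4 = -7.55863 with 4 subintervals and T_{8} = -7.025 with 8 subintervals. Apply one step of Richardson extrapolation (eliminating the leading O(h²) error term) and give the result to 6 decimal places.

-6.847123

R = (4·T_{8} − T_4) / 3 = (4·(-7.025) − (-7.55863))/3 = (-20.54137)/3 = -6.847123.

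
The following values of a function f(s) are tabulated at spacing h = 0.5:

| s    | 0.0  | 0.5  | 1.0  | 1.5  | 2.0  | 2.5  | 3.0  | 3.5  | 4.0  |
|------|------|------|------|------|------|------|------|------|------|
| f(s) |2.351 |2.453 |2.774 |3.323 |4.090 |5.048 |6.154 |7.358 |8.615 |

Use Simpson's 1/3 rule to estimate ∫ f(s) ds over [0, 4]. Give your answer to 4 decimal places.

18.2883

h = 0.5, n = 8.
(h/3)·[y₀ + 4y₁ + 2y₂ + 4y₃ + 2y₄ + 4y₅ + 2y₆ + 4y₇ + y₈] = 0.166667·(109.730) = 18.2883.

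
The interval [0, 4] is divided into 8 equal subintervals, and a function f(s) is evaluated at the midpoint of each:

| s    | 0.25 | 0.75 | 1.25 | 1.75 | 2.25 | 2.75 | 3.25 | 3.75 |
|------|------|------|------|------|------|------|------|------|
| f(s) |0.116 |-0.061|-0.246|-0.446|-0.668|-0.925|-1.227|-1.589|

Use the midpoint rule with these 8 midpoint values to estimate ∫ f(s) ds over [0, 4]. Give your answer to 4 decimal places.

h = 0.5, n = 8.
h·[y(m₁) + y(m₂) + y(m₃) + y(m₄) + y(m₅) + y(m₆) + y(m₇) + y(m₈)] = 0.5·(-5.046) = -2.5230.

-2.5230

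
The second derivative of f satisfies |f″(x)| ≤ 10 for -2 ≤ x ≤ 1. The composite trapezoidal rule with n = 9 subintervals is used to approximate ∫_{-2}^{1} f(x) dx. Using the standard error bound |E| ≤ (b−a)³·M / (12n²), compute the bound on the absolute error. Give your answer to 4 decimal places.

0.2778

|E| ≤ (3)³·10 / (12·9²) = 270/972 = 0.2778.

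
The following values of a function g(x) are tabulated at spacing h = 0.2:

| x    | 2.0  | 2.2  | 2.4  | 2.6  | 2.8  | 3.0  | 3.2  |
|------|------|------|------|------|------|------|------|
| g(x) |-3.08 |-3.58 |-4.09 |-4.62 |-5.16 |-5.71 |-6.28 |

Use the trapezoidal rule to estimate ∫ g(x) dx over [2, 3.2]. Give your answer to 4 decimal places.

h = 0.2, n = 6.
(h/2)·[y₀ + 2y₁ + 2y₂ + 2y₃ + 2y₄ + 2y₅ + y₆] = 0.1·(-55.68) = -5.5680.

-5.5680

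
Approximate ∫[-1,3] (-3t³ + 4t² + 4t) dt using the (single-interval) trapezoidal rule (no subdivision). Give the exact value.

T = (b−a)/2 · [f(-1) + f(3)] = 2·[3 + (-33)] = -60.

-60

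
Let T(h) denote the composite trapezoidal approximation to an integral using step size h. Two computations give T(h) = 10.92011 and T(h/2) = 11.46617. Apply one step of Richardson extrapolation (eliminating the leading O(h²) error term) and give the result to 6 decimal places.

R = (4·T(h/2) − T(h)) / 3 = (4·11.46617 − 10.92011)/3 = (34.94457)/3 = 11.648190.

11.648190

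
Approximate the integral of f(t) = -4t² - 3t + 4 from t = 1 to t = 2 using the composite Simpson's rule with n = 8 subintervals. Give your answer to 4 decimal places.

h = (2 − 1)/8 = 0.125.
Nodes t₀,…,t₈ = 1, 1.125, 1.25, 1.375, 1.5, 1.625, 1.75, 1.875, 2.
f(t) = -4t² - 3t + 4: f₀=-3, f₁=-4.4375, f₂=-6, f₃=-7.6875, f₄=-9.5, f₅=-11.4375, f₆=-13.5, f₇=-15.6875, f₈=-18.
(h/3)·[f₀ + 4f₁ + 2f₂ + 4f₃ + 2f₄ + 4f₅ + 2f₆ + 4f₇ + f₈] = 0.041667·(-236) = -9.8333.

-9.8333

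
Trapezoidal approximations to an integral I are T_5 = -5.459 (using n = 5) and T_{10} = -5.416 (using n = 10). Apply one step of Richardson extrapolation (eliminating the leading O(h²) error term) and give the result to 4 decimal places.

-5.4017

R = (4·T_{10} − T_5) / 3 = (4·(-5.416) − (-5.459))/3 = (-16.205)/3 = -5.4017.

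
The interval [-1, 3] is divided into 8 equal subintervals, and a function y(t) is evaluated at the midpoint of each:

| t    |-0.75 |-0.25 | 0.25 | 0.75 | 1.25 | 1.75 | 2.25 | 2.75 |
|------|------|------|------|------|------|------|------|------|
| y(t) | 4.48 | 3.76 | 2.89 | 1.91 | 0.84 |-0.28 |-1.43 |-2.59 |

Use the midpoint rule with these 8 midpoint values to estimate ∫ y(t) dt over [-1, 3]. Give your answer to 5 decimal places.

h = 0.5, n = 8.
h·[y(m₁) + y(m₂) + y(m₃) + y(m₄) + y(m₅) + y(m₆) + y(m₇) + y(m₈)] = 0.5·(9.58) = 4.79000.

4.79000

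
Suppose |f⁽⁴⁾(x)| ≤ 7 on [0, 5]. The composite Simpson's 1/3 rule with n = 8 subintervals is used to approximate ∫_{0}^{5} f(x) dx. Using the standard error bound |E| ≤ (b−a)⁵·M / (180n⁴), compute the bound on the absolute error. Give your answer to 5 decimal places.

|E| ≤ (5)⁵·7 / (180·8⁴) = 21875/737280 = 0.02967.

0.02967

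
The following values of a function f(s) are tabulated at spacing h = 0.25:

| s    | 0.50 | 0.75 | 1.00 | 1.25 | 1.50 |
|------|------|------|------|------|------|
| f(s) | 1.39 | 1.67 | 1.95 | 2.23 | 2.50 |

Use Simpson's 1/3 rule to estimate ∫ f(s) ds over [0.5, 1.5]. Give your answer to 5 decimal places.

1.94917

h = 0.25, n = 4.
(h/3)·[y₀ + 4y₁ + 2y₂ + 4y₃ + y₄] = 0.083333·(23.39) = 1.94917.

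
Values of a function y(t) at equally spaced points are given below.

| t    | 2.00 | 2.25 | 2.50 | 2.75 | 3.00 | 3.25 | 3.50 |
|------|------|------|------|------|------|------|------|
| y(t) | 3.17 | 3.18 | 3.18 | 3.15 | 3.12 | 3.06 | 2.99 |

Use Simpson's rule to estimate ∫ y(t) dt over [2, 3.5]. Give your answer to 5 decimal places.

4.69333

h = 0.25, n = 6.
(h/3)·[y₀ + 4y₁ + 2y₂ + 4y₃ + 2y₄ + 4y₅ + y₆] = 0.083333·(56.32) = 4.69333.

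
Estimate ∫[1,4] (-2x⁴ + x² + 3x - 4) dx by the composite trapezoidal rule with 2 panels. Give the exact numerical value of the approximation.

h = (4 − 1)/2 = 1.5.
Nodes x₀,…,x₂ = 1, 2.5, 4.
f(x) = -2x⁴ + x² + 3x - 4: f₀=-2, f₁=-68.375, f₂=-488.
(h/2)·[f₀ + 2f₁ + f₂] = 0.75·(-626.75) = -470.0625.

-470.0625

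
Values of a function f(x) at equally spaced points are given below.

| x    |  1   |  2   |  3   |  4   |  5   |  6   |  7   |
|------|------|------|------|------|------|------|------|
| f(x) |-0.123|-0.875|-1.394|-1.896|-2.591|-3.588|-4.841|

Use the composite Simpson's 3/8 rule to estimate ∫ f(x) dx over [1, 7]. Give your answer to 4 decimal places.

h = 1, n = 6.
(3h/8)·[y₀ + 3y₁ + 3y₂ + 2y₃ + 3y₄ + 3y₅ + y₆] = 0.375·(-34.100) = -12.7875.

-12.7875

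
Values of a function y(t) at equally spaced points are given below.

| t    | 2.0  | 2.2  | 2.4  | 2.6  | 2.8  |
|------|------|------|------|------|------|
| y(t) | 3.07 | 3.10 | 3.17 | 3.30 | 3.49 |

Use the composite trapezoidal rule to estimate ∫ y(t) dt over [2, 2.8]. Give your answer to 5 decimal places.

2.57000

h = 0.2, n = 4.
(h/2)·[y₀ + 2y₁ + 2y₂ + 2y₃ + y₄] = 0.1·(25.70) = 2.57000.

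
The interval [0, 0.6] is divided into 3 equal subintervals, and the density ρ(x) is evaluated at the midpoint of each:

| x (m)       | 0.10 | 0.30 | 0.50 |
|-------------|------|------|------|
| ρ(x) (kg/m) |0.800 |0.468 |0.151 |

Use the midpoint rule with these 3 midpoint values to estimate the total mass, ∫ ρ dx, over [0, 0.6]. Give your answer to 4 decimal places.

h = 0.2, n = 3.
h·[y(m₁) + y(m₂) + y(m₃)] = 0.2·(1.419) = 0.2838.

0.2838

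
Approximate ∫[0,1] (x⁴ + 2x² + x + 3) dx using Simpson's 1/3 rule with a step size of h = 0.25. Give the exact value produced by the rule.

h = (1 − 0)/4 = 0.25.
Nodes x₀,…,x₄ = 0, 0.25, 0.5, 0.75, 1.
f(x) = x⁴ + 2x² + x + 3: f₀=3, f₁=3.37890625, f₂=4.0625, f₃=5.19140625, f₄=7.
(h/3)·[f₀ + 4f₁ + 2f₂ + 4f₃ + f₄] = 0.083333·(52.40625) = 4.3671875.

4.3671875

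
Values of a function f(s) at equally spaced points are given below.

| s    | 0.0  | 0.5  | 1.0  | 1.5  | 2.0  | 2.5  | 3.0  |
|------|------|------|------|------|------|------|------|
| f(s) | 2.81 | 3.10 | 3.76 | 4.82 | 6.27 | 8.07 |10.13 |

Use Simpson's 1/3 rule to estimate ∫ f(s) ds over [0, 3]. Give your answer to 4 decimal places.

16.1600

h = 0.5, n = 6.
(h/3)·[y₀ + 4y₁ + 2y₂ + 4y₃ + 2y₄ + 4y₅ + y₆] = 0.166667·(96.96) = 16.1600.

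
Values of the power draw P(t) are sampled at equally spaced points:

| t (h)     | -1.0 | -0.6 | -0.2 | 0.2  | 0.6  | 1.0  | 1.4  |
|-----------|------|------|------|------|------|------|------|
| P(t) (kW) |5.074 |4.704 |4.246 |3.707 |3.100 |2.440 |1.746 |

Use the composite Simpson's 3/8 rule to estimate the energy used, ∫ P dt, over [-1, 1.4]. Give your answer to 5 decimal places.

8.65560

h = 0.4, n = 6.
(3h/8)·[y₀ + 3y₁ + 3y₂ + 2y₃ + 3y₄ + 3y₅ + y₆] = 0.15·(57.704) = 8.65560.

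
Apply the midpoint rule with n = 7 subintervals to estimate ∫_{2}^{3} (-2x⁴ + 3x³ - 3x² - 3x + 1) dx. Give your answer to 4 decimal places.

h = (3 − 2)/7 = 0.142857.
Midpoints m₁,…,m₇ = 2.071429, 2.214286, 2.357143, 2.5, 2.642857, 2.785714, 2.928571.
f(m₁)=-28.244586, f(m₂)=-35.861724, f(m₃)=-45.191066, f(m₄)=-56.5, f(m₅)=-70.075906, f(m₆)=-86.226156, f(m₇)=-105.278113.
h·[f(m₁) + f(m₂) + f(m₃) + f(m₄) + f(m₅) + f(m₆) + f(m₇)] = 0.142857·(-427.377551) = -61.0539.

-61.0539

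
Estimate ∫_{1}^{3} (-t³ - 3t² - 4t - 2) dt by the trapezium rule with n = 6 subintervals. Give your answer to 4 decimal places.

h = (3 − 1)/6 = 0.333333.
Nodes t₀,…,t₆ = 1, 1.333333, 1.666667, 2, 2.333333, 2.666667, 3.
f(t) = -t³ - 3t² - 4t - 2: f₀=-10, f₁=-15.037037, f₂=-21.629630, f₃=-30, f₄=-40.370370, f₅=-52.962963, f₆=-68.
(h/2)·[f₀ + 2f₁ + 2f₂ + 2f₃ + 2f₄ + 2f₅ + f₆] = 0.166667·(-398) = -66.3333.

-66.3333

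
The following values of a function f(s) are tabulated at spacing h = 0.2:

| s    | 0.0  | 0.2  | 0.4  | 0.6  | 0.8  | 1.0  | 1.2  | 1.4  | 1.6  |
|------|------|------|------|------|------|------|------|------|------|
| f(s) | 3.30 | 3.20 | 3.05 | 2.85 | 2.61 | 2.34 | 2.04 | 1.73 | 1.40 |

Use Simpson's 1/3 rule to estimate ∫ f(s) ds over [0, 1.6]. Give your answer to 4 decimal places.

4.0387

h = 0.2, n = 8.
(h/3)·[y₀ + 4y₁ + 2y₂ + 4y₃ + 2y₄ + 4y₅ + 2y₆ + 4y₇ + y₈] = 0.066667·(60.58) = 4.0387.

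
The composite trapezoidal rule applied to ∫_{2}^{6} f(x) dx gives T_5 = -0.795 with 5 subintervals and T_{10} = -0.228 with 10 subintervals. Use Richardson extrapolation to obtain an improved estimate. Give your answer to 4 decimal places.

-0.0390

R = (4·T_{10} − T_5) / 3 = (4·(-0.228) − (-0.795))/3 = (-0.117)/3 = -0.0390.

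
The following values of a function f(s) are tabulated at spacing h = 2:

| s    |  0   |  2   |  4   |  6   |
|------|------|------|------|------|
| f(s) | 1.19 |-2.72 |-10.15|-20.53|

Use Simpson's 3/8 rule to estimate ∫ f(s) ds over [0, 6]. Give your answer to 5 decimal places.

-43.46250

h = 2, n = 3.
(3h/8)·[y₀ + 3y₁ + 3y₂ + y₃] = 0.75·(-57.95) = -43.46250.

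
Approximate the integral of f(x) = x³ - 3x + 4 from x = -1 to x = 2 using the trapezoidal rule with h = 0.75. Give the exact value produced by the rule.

h = (2 − (-1))/4 = 0.75.
Nodes x₀,…,x₄ = -1, -0.25, 0.5, 1.25, 2.
f(x) = x³ - 3x + 4: f₀=6, f₁=4.734375, f₂=2.625, f₃=2.203125, f₄=6.
(h/2)·[f₀ + 2f₁ + 2f₂ + 2f₃ + f₄] = 0.375·(31.125) = 11.671875.

11.671875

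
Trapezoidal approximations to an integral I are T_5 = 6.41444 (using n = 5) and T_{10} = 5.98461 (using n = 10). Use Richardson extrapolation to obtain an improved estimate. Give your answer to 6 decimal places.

5.841333

R = (4·T_{10} − T_5) / 3 = (4·5.98461 − 6.41444)/3 = (17.52400)/3 = 5.841333.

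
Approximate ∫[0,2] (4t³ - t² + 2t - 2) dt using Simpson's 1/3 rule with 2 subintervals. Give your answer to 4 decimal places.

h = (2 − 0)/2 = 1.
Nodes t₀,…,t₂ = 0, 1, 2.
f(t) = 4t³ - t² + 2t - 2: f₀=-2, f₁=3, f₂=30.
(h/3)·[f₀ + 4f₁ + f₂] = 0.333333·(40) = 13.3333.

13.3333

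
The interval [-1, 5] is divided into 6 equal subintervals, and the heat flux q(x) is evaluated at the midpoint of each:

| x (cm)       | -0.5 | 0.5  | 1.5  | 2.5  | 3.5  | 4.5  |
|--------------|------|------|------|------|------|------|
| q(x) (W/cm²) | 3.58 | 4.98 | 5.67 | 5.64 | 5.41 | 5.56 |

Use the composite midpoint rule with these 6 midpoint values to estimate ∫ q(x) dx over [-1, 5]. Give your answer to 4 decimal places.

30.8400

h = 1, n = 6.
h·[y(m₁) + y(m₂) + y(m₃) + y(m₄) + y(m₅) + y(m₆)] = 1·(30.84) = 30.8400.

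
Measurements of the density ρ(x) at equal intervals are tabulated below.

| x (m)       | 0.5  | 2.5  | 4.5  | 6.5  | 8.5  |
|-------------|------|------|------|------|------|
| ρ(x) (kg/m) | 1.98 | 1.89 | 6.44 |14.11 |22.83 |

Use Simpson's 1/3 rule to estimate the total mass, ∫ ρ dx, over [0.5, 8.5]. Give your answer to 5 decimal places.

67.79333

h = 2, n = 4.
(h/3)·[y₀ + 4y₁ + 2y₂ + 4y₃ + y₄] = 0.666667·(101.69) = 67.79333.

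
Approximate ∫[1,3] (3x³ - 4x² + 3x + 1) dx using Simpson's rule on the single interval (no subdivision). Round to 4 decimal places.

39.3333

S = (b−a)/6 · [f(1) + 4f(2) + f(3)] = 0.333333·[3 + 4·15 + 55] = 39.3333.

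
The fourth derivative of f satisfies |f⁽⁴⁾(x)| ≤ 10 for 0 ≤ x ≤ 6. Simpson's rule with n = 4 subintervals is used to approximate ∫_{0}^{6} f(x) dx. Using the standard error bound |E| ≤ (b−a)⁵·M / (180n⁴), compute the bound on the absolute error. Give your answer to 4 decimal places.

|E| ≤ (6)⁵·10 / (180·4⁴) = 77760/46080 = 1.6875.

1.6875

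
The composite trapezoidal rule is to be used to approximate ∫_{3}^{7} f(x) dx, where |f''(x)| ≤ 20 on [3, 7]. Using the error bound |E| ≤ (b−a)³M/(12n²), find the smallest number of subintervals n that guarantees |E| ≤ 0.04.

Need 1280/(12n²) ≤ 0.04.
n² ≥ 1280/(12·0.04) = 2666.67 ⇒ n ≥ 51.6398, so the smallest n is 52.

52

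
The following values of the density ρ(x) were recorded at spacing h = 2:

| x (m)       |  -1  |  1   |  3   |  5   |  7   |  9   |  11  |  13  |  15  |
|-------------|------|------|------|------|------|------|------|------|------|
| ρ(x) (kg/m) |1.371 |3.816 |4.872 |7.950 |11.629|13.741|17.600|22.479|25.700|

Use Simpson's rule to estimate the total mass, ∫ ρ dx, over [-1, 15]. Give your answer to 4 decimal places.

191.4780

h = 2, n = 8.
(h/3)·[y₀ + 4y₁ + 2y₂ + 4y₃ + 2y₄ + 4y₅ + 2y₆ + 4y₇ + y₈] = 0.666667·(287.217) = 191.4780.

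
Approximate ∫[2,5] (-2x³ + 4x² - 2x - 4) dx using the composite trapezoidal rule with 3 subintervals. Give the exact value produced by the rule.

h = (5 − 2)/3 = 1.
Nodes x₀,…,x₃ = 2, 3, 4, 5.
f(x) = -2x³ + 4x² - 2x - 4: f₀=-8, f₁=-28, f₂=-76, f₃=-164.
(h/2)·[f₀ + 2f₁ + 2f₂ + f₃] = 0.5·(-380) = -190.

-190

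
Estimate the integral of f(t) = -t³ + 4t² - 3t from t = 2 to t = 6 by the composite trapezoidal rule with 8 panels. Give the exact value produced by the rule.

h = (6 − 2)/8 = 0.5.
Nodes t₀,…,t₈ = 2, 2.5, 3, 3.5, 4, 4.5, 5, 5.5, 6.
f(t) = -t³ + 4t² - 3t: f₀=2, f₁=1.875, f₂=0, f₃=-4.375, f₄=-12, f₅=-23.625, f₆=-40, f₇=-61.875, f₈=-90.
(h/2)·[f₀ + 2f₁ + 2f₂ + 2f₃ + 2f₄ + 2f₅ + 2f₆ + 2f₇ + f₈] = 0.25·(-368) = -92.

-92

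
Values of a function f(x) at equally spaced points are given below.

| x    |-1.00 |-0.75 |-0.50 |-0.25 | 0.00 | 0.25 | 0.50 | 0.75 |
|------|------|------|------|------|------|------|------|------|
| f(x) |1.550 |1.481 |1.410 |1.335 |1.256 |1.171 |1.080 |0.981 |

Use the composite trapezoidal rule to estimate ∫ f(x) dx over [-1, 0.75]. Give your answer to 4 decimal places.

h = 0.25, n = 7.
(h/2)·[y₀ + 2y₁ + 2y₂ + 2y₃ + 2y₄ + 2y₅ + 2y₆ + y₇] = 0.125·(17.997) = 2.2496.

2.2496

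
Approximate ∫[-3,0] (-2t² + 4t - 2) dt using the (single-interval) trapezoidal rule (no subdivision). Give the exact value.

T = (b−a)/2 · [f(-3) + f(0)] = 1.5·[(-32) + (-2)] = -51.

-51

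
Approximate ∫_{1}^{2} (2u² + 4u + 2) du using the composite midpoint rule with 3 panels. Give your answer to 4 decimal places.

h = (2 − 1)/3 = 0.333333.
Midpoints m₁,…,m₃ = 1.166667, 1.5, 1.833333.
f(m₁)=9.388889, f(m₂)=12.5, f(m₃)=16.055556.
h·[f(m₁) + f(m₂) + f(m₃)] = 0.333333·(37.944444) = 12.6481.

12.6481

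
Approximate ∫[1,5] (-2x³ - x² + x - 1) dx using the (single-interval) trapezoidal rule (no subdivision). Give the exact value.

-548

T = (b−a)/2 · [f(1) + f(5)] = 2·[(-3) + (-271)] = -548.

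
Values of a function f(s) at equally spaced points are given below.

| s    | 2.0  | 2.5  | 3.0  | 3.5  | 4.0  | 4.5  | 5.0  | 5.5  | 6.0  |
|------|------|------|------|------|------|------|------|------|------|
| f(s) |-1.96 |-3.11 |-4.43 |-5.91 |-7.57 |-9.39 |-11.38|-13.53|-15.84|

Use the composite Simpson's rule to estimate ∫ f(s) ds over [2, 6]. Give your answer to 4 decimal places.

-32.0533

h = 0.5, n = 8.
(h/3)·[y₀ + 4y₁ + 2y₂ + 4y₃ + 2y₄ + 4y₅ + 2y₆ + 4y₇ + y₈] = 0.166667·(-192.32) = -32.0533.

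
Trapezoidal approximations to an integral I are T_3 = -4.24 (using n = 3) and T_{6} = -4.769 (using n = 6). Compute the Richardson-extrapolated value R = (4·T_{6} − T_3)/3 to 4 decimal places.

R = (4·T_{6} − T_3) / 3 = (4·(-4.769) − (-4.24))/3 = (-14.836)/3 = -4.9453.

-4.9453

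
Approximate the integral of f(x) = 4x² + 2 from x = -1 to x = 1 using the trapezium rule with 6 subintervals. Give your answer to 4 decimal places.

h = (1 − (-1))/6 = 0.333333.
Nodes x₀,…,x₆ = -1, -0.666667, -0.333333, 0, 0.333333, 0.666667, 1.
f(x) = 4x² + 2: f₀=6, f₁=3.777778, f₂=2.444444, f₃=2, f₄=2.444444, f₅=3.777778, f₆=6.
(h/2)·[f₀ + 2f₁ + 2f₂ + 2f₃ + 2f₄ + 2f₅ + f₆] = 0.166667·(40.888889) = 6.8148.

6.8148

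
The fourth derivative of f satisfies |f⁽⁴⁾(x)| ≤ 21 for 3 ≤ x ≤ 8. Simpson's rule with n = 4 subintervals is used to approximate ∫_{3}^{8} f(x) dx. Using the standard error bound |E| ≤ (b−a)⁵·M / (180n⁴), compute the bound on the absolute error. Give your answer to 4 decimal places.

1.4242

|E| ≤ (5)⁵·21 / (180·4⁴) = 65625/46080 = 1.4242.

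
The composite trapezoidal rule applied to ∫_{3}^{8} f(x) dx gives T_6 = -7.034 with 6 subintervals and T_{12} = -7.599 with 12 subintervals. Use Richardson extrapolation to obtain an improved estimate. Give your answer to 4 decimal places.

R = (4·T_{12} − T_6) / 3 = (4·(-7.599) − (-7.034))/3 = (-23.362)/3 = -7.7873.

-7.7873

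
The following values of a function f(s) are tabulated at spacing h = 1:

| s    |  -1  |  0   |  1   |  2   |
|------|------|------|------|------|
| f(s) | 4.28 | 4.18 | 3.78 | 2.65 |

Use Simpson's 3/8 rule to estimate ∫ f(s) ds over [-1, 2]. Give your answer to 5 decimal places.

11.55375

h = 1, n = 3.
(3h/8)·[y₀ + 3y₁ + 3y₂ + y₃] = 0.375·(30.81) = 11.55375.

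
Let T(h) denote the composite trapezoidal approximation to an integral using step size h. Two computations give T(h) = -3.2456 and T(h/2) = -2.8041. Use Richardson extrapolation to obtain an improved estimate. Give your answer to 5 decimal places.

-2.65693

R = (4·T(h/2) − T(h)) / 3 = (4·(-2.8041) − (-3.2456))/3 = (-7.9708)/3 = -2.65693.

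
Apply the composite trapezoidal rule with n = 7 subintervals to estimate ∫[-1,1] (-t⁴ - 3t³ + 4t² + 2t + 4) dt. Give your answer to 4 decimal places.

10.3215

h = (1 − (-1))/7 = 0.285714.
Nodes t₀,…,t₇ = -1, -0.714286, -0.428571, -0.142857, 0.142857, 0.428571, 0.714286, 1.
f(t) = -t⁴ - 3t³ + 4t² + 2t + 4: f₀=8, f₁=5.445231, f₂=4.079967, f₃=3.804248, f₄=4.358184, f₅=5.321949, f₆=6.115785, f₇=6.
(h/2)·[f₀ + 2f₁ + 2f₂ + 2f₃ + 2f₄ + 2f₅ + 2f₆ + f₇] = 0.142857·(72.250729) = 10.3215.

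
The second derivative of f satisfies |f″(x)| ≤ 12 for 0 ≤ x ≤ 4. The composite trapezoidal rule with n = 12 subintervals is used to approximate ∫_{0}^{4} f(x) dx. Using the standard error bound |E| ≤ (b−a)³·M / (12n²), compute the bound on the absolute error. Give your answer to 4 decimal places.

|E| ≤ (4)³·12 / (12·12²) = 768/1728 = 0.4444.

0.4444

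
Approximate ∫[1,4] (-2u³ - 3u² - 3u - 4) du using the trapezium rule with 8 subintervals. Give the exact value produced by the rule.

h = (4 − 1)/8 = 0.375.
Nodes u₀,…,u₈ = 1, 1.375, 1.75, 2.125, 2.5, 2.875, 3.25, 3.625, 4.
f(u) = -2u³ - 3u² - 3u - 4: f₀=-12, f₁=-18.99609375, f₂=-29.15625, f₃=-43.11328125, f₄=-61.5, f₅=-84.94921875, f₆=-114.09375, f₇=-149.56640625, f₈=-192.
(h/2)·[f₀ + 2f₁ + 2f₂ + 2f₃ + 2f₄ + 2f₅ + 2f₆ + 2f₇ + f₈] = 0.1875·(-1206.75) = -226.265625.

-226.265625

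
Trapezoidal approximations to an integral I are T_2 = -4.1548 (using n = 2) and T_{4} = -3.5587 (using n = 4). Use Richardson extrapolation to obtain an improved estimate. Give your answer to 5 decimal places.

-3.36000

R = (4·T_{4} − T_2) / 3 = (4·(-3.5587) − (-4.1548))/3 = (-10.0800)/3 = -3.36000.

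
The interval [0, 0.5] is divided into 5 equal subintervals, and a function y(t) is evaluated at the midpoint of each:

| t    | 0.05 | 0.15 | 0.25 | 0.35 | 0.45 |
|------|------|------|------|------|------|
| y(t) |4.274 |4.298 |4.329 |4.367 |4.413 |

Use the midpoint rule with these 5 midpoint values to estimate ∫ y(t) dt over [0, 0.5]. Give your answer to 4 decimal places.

h = 0.1, n = 5.
h·[y(m₁) + y(m₂) + y(m₃) + y(m₄) + y(m₅)] = 0.1·(21.681) = 2.1681.

2.1681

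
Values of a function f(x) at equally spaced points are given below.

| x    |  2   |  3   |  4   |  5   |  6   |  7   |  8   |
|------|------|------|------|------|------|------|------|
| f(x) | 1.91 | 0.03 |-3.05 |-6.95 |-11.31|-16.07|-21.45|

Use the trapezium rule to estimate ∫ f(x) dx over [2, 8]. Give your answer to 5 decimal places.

h = 1, n = 6.
(h/2)·[y₀ + 2y₁ + 2y₂ + 2y₃ + 2y₄ + 2y₅ + y₆] = 0.5·(-94.24) = -47.12000.

-47.12000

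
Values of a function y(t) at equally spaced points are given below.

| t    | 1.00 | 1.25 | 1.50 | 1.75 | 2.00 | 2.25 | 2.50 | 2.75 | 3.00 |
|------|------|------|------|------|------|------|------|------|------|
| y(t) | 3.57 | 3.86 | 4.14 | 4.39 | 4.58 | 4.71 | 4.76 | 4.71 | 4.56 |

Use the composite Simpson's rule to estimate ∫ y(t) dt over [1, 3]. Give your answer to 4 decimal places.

8.8142

h = 0.25, n = 8.
(h/3)·[y₀ + 4y₁ + 2y₂ + 4y₃ + 2y₄ + 4y₅ + 2y₆ + 4y₇ + y₈] = 0.083333·(105.77) = 8.8142.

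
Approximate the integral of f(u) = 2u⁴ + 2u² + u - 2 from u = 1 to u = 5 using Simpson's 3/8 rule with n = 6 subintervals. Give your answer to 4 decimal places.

h = (5 − 1)/6 = 0.666667.
Nodes u₀,…,u₆ = 1, 1.666667, 2.333333, 3, 3.666667, 4.333333, 5.
f(u) = 2u⁴ + 2u² + u - 2: f₀=3, f₁=20.654321, f₂=70.506173, f₃=181, f₄=390.061728, f₅=745.098765, f₆=1303.
(3h/8)·[f₀ + 3f₁ + 3f₂ + 2f₃ + 3f₄ + 3f₅ + f₆] = 0.25·(5346.962963) = 1336.7407.

1336.7407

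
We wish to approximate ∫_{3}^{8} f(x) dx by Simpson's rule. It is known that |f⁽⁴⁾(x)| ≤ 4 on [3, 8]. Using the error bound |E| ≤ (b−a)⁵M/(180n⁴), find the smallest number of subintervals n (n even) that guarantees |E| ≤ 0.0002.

Need 12500/(180n⁴) ≤ 0.0002.
n⁴ ≥ 12500/(180·0.0002) = 347222 ⇒ n ≥ 24.2746, so the smallest even n is 26. (n must be even for Simpson's rule.)

26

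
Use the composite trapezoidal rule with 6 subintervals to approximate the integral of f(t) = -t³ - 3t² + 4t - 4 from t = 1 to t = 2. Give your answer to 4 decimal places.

h = (2 − 1)/6 = 0.166667.
Nodes t₀,…,t₆ = 1, 1.166667, 1.333333, 1.5, 1.666667, 1.833333, 2.
f(t) = -t³ - 3t² + 4t - 4: f₀=-4, f₁=-5.004630, f₂=-6.370370, f₃=-8.125, f₄=-10.296296, f₅=-12.912037, f₆=-16.
(h/2)·[f₀ + 2f₁ + 2f₂ + 2f₃ + 2f₄ + 2f₅ + f₆] = 0.083333·(-105.416667) = -8.7847.

-8.7847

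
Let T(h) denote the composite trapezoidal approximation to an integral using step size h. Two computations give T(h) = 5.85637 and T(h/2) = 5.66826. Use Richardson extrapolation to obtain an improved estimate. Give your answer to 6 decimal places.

R = (4·T(h/2) − T(h)) / 3 = (4·5.66826 − 5.85637)/3 = (16.81667)/3 = 5.605557.

5.605557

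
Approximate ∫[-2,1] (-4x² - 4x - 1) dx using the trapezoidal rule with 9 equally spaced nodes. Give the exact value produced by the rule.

h = (1 − (-2))/8 = 0.375.
Nodes x₀,…,x₈ = -2, -1.625, -1.25, -0.875, -0.5, -0.125, 0.25, 0.625, 1.
f(x) = -4x² - 4x - 1: f₀=-9, f₁=-5.0625, f₂=-2.25, f₃=-0.5625, f₄=0, f₅=-0.5625, f₆=-2.25, f₇=-5.0625, f₈=-9.
(h/2)·[f₀ + 2f₁ + 2f₂ + 2f₃ + 2f₄ + 2f₅ + 2f₆ + 2f₇ + f₈] = 0.1875·(-49.5) = -9.28125.

-9.28125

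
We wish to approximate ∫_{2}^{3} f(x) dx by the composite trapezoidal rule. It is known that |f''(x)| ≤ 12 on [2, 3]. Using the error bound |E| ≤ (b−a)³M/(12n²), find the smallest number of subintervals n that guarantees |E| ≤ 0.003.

19

Need 12/(12n²) ≤ 0.003.
n² ≥ 12/(12·0.003) = 333.333 ⇒ n ≥ 18.2574, so the smallest n is 19.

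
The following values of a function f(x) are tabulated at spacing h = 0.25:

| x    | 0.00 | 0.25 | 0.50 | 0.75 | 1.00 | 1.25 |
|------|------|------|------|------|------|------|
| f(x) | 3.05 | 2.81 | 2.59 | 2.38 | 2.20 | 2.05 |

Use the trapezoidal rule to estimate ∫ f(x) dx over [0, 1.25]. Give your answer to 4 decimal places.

3.1325

h = 0.25, n = 5.
(h/2)·[y₀ + 2y₁ + 2y₂ + 2y₃ + 2y₄ + y₅] = 0.125·(25.06) = 3.1325.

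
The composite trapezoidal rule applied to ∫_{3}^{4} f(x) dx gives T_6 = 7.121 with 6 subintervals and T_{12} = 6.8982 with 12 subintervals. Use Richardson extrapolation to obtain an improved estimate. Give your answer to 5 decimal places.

R = (4·T_{12} − T_6) / 3 = (4·6.8982 − 7.121)/3 = (20.4718)/3 = 6.82393.

6.82393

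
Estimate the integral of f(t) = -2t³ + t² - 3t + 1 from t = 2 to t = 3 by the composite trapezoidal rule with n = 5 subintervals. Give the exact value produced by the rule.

h = (3 − 2)/5 = 0.2.
Nodes t₀,…,t₅ = 2, 2.2, 2.4, 2.6, 2.8, 3.
f(t) = -2t³ + t² - 3t + 1: f₀=-17, f₁=-22.056, f₂=-28.088, f₃=-35.192, f₄=-43.464, f₅=-53.
(h/2)·[f₀ + 2f₁ + 2f₂ + 2f₃ + 2f₄ + f₅] = 0.1·(-327.6) = -32.76.

-32.76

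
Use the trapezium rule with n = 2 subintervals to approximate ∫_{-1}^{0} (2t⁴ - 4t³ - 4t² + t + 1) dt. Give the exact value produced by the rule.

0.8125

h = (0 − (-1))/2 = 0.5.
Nodes t₀,…,t₂ = -1, -0.5, 0.
f(t) = 2t⁴ - 4t³ - 4t² + t + 1: f₀=2, f₁=0.125, f₂=1.
(h/2)·[f₀ + 2f₁ + f₂] = 0.25·(3.25) = 0.8125.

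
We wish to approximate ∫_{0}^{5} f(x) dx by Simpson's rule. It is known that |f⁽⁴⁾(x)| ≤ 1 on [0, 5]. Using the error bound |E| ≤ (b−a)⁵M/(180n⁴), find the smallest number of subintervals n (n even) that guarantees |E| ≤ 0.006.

8

Need 3125/(180n⁴) ≤ 0.006.
n⁴ ≥ 3125/(180·0.006) = 2893.52 ⇒ n ≥ 7.3343, so the smallest even n is 8. (n must be even for Simpson's rule.)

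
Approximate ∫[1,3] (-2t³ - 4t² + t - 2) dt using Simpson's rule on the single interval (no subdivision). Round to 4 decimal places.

-74.6667

S = (b−a)/6 · [f(1) + 4f(2) + f(3)] = 0.333333·[(-7) + 4·(-32) + (-89)] = -74.6667.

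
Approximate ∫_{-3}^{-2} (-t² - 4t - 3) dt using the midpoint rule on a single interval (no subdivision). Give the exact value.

0.75

M = (b−a)·f(-2.5) = 1·(0.75) = 0.75.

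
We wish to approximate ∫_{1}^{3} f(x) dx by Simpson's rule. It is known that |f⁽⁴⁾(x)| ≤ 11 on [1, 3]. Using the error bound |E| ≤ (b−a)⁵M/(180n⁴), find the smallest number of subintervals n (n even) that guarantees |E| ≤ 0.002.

6

Need 352/(180n⁴) ≤ 0.002.
n⁴ ≥ 352/(180·0.002) = 977.778 ⇒ n ≥ 5.5919, so the smallest even n is 6. (n must be even for Simpson's rule.)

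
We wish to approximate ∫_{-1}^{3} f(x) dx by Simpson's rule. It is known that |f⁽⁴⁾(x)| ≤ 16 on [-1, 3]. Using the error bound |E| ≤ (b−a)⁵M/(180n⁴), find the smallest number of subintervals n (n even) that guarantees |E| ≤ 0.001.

18

Need 16384/(180n⁴) ≤ 0.001.
n⁴ ≥ 16384/(180·0.001) = 91022.2 ⇒ n ≥ 17.3695, so the smallest even n is 18. (n must be even for Simpson's rule.)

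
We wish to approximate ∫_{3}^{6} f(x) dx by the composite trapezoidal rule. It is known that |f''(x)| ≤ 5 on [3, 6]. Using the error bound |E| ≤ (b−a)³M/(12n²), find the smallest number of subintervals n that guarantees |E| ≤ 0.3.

Need 135/(12n²) ≤ 0.3.
n² ≥ 135/(12·0.3) = 37.5 ⇒ n ≥ 6.1237, so the smallest n is 7.

7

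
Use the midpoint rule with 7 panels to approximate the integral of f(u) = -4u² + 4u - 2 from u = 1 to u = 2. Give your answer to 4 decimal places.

h = (2 − 1)/7 = 0.142857.
Midpoints m₁,…,m₇ = 1.071429, 1.214286, 1.357143, 1.5, 1.642857, 1.785714, 1.928571.
f(m₁)=-2.306122, f(m₂)=-3.040816, f(m₃)=-3.938776, f(m₄)=-5, f(m₅)=-6.224490, f(m₆)=-7.612245, f(m₇)=-9.163265.
h·[f(m₁) + f(m₂) + f(m₃) + f(m₄) + f(m₅) + f(m₆) + f(m₇)] = 0.142857·(-37.285714) = -5.3265.

-5.3265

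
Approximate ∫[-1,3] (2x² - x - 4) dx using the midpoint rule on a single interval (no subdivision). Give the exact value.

-12

M = (b−a)·f(1) = 4·(-3) = -12.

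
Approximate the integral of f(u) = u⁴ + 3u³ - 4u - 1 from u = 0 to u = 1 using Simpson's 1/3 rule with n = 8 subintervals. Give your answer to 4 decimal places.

-2.0500

h = (1 − 0)/8 = 0.125.
Nodes u₀,…,u₈ = 0, 0.125, 0.25, 0.375, 0.5, 0.625, 0.75, 0.875, 1.
f(u) = u⁴ + 3u³ - 4u - 1: f₀=-1, f₁=-1.493896484375, f₂=-1.94921875, f₃=-2.322021484375, f₄=-2.5625, f₅=-2.614990234375, f₆=-2.41796875, f₇=-1.904052734375, f₈=-1.
(h/3)·[f₀ + 4f₁ + 2f₂ + 4f₃ + 2f₄ + 4f₅ + 2f₆ + 4f₇ + f₈] = 0.041667·(-49.19921875) = -2.0500.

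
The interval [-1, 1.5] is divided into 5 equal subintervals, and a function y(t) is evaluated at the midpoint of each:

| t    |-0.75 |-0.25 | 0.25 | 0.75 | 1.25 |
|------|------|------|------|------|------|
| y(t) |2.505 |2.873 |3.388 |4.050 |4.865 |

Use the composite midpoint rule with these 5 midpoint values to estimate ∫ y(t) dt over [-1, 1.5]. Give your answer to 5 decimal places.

h = 0.5, n = 5.
h·[y(m₁) + y(m₂) + y(m₃) + y(m₄) + y(m₅)] = 0.5·(17.681) = 8.84050.

8.84050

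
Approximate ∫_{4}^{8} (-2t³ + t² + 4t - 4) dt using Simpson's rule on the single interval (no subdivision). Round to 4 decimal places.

-1690.6667

S = (b−a)/6 · [f(4) + 4f(6) + f(8)] = 0.666667·[(-100) + 4·(-376) + (-932)] = -1690.6667.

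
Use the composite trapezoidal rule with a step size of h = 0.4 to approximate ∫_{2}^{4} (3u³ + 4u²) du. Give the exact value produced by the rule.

h = (4 − 2)/5 = 0.4.
Nodes u₀,…,u₅ = 2, 2.4, 2.8, 3.2, 3.6, 4.
f(u) = 3u³ + 4u²: f₀=40, f₁=64.512, f₂=97.216, f₃=139.264, f₄=191.808, f₅=256.
(h/2)·[f₀ + 2f₁ + 2f₂ + 2f₃ + 2f₄ + f₅] = 0.2·(1281.6) = 256.32.

256.32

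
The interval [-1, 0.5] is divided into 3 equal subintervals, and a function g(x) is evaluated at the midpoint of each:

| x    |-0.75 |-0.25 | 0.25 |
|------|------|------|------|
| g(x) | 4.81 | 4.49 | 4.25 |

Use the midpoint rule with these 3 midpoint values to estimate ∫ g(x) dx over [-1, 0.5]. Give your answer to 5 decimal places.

h = 0.5, n = 3.
h·[y(m₁) + y(m₂) + y(m₃)] = 0.5·(13.55) = 6.77500.

6.77500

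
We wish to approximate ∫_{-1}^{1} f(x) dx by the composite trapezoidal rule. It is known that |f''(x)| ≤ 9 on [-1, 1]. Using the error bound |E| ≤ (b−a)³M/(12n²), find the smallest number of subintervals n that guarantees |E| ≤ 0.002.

Need 72/(12n²) ≤ 0.002.
n² ≥ 72/(12·0.002) = 3000 ⇒ n ≥ 54.7723, so the smallest n is 55.

55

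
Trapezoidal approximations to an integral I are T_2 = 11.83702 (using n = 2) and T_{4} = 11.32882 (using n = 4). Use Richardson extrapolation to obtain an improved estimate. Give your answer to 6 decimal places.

11.159420

R = (4·T_{4} − T_2) / 3 = (4·11.32882 − 11.83702)/3 = (33.47826)/3 = 11.159420.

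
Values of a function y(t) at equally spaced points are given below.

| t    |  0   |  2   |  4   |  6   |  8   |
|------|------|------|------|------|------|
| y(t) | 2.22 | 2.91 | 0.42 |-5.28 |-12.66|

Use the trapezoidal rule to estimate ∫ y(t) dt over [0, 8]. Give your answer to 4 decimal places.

-14.3400

h = 2, n = 4.
(h/2)·[y₀ + 2y₁ + 2y₂ + 2y₃ + y₄] = 1·(-14.34) = -14.3400.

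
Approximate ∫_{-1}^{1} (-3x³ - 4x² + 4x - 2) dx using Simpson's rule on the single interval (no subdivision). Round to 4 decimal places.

-6.6667

S = (b−a)/6 · [f(-1) + 4f(0) + f(1)] = 0.333333·[(-7) + 4·(-2) + (-5)] = -6.6667.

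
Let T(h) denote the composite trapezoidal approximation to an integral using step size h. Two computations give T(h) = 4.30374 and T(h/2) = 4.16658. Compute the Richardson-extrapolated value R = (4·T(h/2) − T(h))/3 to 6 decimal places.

4.120860

R = (4·T(h/2) − T(h)) / 3 = (4·4.16658 − 4.30374)/3 = (12.36258)/3 = 4.120860.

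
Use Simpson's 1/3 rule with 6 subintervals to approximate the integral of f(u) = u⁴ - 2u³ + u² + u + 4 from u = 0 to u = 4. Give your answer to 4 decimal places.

122.2387

h = (4 − 0)/6 = 0.666667.
Nodes u₀,…,u₆ = 0, 0.666667, 1.333333, 2, 2.666667, 3.333333, 4.
f(u) = u⁴ - 2u³ + u² + u + 4: f₀=4, f₁=4.716049, f₂=5.530864, f₃=10, f₄=26.419753, f₅=67.827160, f₆=152.
(h/3)·[f₀ + 4f₁ + 2f₂ + 4f₃ + 2f₄ + 4f₅ + f₆] = 0.222222·(550.074074) = 122.2387.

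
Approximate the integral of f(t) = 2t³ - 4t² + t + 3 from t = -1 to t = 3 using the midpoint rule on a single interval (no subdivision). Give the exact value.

M = (b−a)·f(1) = 4·(2) = 8.

8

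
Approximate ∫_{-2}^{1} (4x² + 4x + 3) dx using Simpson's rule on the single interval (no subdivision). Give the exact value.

15

S = (b−a)/6 · [f(-2) + 4f(-0.5) + f(1)] = 0.5·[11 + 4·2 + 11] = 15.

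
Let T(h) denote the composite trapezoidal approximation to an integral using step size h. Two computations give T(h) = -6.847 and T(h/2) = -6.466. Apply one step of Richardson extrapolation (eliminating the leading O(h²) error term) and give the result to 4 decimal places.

R = (4·T(h/2) − T(h)) / 3 = (4·(-6.466) − (-6.847))/3 = (-19.017)/3 = -6.3390.

-6.3390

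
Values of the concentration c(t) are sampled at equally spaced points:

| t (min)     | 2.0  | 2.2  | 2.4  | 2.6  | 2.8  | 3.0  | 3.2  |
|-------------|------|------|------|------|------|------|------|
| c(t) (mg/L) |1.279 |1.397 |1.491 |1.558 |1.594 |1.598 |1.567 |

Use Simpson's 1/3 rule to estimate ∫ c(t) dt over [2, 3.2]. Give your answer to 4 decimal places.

h = 0.2, n = 6.
(h/3)·[y₀ + 4y₁ + 2y₂ + 4y₃ + 2y₄ + 4y₅ + y₆] = 0.066667·(27.228) = 1.8152.

1.8152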